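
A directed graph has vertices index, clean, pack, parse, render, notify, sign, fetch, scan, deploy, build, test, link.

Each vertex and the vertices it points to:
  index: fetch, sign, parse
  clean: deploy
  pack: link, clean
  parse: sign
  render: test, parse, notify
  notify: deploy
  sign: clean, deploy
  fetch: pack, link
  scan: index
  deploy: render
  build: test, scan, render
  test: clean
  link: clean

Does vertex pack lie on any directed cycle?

No

pack lies on a cycle iff there is a path from pack back to itself.
Exploring from pack, it never reaches itself; equivalently, its strongly connected component is a singleton.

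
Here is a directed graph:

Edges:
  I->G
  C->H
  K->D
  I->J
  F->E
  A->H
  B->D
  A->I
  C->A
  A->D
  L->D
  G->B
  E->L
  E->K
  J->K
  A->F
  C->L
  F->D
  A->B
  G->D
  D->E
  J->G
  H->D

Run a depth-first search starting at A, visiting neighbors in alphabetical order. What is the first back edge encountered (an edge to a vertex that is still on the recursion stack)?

K→D

DFS from A (visiting neighbors in alphabetical order); mark gray on enter, black on exit:
A gray
  B gray
    D gray
      E gray
        K gray
          K→D: D is gray → back edge
First back edge: K → D.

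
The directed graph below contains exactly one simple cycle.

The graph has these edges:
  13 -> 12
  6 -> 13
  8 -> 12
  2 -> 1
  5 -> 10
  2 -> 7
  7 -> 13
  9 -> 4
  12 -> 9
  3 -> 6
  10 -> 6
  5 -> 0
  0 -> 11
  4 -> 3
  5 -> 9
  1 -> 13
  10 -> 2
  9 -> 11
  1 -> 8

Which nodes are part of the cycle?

DFS with gray/black marking from 9:
9 gray
  4 gray
    3 gray
      6 gray
        13 gray
          12 gray
            12→9: 9 is gray → back edge
Back edge closes the cycle 9 → 4 → 3 → 6 → 13 → 12 → 9; its vertices are {3, 4, 6, 9, 12, 13}.

3, 4, 6, 9, 12, 13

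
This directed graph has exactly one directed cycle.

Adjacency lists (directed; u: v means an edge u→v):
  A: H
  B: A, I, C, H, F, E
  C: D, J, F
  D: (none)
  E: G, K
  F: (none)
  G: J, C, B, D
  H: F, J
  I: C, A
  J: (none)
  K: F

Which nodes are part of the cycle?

DFS with gray/black marking from B:
B gray
  A gray
    H gray
      F gray
      F black
      J gray
      J black
    H black
  A black
  I gray
    C gray
      D gray
      D black
      C→J: J black — skip
      C→F: F black — skip
    C black
    I→A: A black — skip
  I black
  B→C: C black — skip
  B→H: H black — skip
  B→F: F black — skip
  E gray
    G gray
      G→J: J black — skip
      G→C: C black — skip
      G→B: B is gray → back edge
Back edge closes the cycle B → E → G → B; its vertices are {B, E, G}.

B, E, G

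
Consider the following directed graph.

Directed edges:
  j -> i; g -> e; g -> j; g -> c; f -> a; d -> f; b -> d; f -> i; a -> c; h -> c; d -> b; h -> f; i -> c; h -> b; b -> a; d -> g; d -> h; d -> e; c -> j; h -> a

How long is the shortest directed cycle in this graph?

2

For each vertex v, BFS finds the shortest path from v back to v.
The shortest such closed walk is b → d → b, length 2.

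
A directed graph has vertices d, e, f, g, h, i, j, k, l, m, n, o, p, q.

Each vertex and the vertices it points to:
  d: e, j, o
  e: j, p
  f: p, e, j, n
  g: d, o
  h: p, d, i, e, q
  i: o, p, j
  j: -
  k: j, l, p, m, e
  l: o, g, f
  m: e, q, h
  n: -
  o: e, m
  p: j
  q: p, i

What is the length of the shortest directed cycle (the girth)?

For each vertex v, BFS finds the shortest path from v back to v.
The shortest such closed walk is m → q → i → o → m, length 4.

4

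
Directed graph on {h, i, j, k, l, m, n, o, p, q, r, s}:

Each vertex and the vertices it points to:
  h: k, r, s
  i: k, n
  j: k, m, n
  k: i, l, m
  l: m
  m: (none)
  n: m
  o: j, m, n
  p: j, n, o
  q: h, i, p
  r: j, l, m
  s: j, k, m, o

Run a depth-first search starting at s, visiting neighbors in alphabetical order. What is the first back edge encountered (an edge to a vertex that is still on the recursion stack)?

i->k

DFS from s (visiting neighbors in alphabetical order); mark gray on enter, black on exit:
s gray
  j gray
    k gray
      i gray
        i→k: k is gray → back edge
First back edge: i → k.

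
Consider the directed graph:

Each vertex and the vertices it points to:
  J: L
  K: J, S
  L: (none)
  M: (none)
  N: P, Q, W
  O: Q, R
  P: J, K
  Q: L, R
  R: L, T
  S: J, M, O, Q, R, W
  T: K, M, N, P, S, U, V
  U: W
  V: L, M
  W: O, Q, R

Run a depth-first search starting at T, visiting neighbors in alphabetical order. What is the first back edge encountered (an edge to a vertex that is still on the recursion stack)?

DFS from T (visiting neighbors in alphabetical order); mark gray on enter, black on exit:
T gray
  K gray
    J gray
      L gray
      L black
    J black
    S gray
      S→J: J black — skip
      M gray
      M black
      O gray
        Q gray
          Q→L: L black — skip
          R gray
            R→L: L black — skip
            R→T: T is gray → back edge
First back edge: R → T.

R->T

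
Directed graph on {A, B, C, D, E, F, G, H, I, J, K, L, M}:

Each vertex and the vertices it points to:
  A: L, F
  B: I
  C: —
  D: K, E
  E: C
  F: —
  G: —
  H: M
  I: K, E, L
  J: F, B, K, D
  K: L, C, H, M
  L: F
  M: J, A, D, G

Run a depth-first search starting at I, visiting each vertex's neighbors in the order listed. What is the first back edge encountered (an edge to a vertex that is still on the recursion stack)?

B→I

DFS from I (visiting each vertex's neighbors in the order listed); mark gray on enter, black on exit:
I gray
  K gray
    L gray
      F gray
      F black
    L black
    C gray
    C black
    H gray
      M gray
        J gray
          J→F: F black — skip
          B gray
            B→I: I is gray → back edge
First back edge: B → I.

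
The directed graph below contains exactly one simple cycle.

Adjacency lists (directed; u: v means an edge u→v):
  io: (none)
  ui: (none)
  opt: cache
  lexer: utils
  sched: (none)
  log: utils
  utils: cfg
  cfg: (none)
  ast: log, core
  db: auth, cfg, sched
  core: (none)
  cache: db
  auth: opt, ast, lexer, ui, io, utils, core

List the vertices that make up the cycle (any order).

db, opt, auth, cache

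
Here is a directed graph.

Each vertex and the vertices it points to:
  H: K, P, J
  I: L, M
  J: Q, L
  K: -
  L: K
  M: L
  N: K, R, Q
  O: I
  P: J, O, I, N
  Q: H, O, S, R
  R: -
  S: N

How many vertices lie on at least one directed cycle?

6

A vertex is on a directed cycle iff it belongs to a strongly connected component of size ≥ 2 (or has a self-loop).
The vertices on cycles are {H, J, N, P, Q, S} — 6 in total.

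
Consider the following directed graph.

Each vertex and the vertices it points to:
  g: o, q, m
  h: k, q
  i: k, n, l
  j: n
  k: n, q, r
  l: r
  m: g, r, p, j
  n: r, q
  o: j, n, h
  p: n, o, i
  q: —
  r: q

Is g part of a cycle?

g is on a cycle iff g can reach itself via ≥1 edge.
g → m → g — yes.

Yes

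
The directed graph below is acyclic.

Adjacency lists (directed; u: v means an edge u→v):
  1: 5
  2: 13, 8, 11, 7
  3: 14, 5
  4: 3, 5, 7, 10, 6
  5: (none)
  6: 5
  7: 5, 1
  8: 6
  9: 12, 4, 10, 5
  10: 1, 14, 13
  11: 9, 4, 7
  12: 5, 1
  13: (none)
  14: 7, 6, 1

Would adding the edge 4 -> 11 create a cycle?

Adding 4→11 creates a cycle iff 11 can already reach 4.
Path from 11: 11 → 4.
So 11 → … → 4 → 11 is a cycle.

Yes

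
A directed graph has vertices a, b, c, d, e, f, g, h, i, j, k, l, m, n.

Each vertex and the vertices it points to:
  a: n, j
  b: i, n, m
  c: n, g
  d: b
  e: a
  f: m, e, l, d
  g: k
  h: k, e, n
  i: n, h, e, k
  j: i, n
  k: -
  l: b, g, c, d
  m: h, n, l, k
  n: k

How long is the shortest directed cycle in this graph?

For each vertex v, BFS finds the shortest path from v back to v.
The shortest such closed walk is l → b → m → l, length 3.

3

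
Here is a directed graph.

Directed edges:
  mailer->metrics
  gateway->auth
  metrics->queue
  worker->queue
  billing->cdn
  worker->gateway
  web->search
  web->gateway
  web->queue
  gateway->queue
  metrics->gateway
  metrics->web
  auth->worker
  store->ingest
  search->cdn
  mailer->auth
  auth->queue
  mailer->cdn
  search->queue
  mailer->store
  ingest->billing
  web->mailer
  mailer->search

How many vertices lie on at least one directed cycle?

A vertex is on a directed cycle iff it belongs to a strongly connected component of size ≥ 2 (or has a self-loop).
The vertices on cycles are {web, auth, mailer, worker, gateway, metrics} — 6 in total.

6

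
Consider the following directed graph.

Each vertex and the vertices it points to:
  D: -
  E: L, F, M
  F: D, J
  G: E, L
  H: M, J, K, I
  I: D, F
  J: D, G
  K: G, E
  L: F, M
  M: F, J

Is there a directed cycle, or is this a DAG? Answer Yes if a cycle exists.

Yes

DFS with white/gray/black marking, starting from M:
M gray
  F gray
    D gray
    D black
    J gray
      J→D: D black — skip
      G gray
        E gray
          L gray
            L→F: F is gray → back edge
Back edge found, so a cycle exists: F → J → G → E → L → F.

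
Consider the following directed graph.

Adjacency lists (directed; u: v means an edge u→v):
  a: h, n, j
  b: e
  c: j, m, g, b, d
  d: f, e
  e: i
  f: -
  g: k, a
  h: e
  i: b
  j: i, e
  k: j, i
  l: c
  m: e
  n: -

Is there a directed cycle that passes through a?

No

a lies on a cycle iff there is a path from a back to itself.
Exploring from a, it never reaches itself; equivalently, its strongly connected component is a singleton.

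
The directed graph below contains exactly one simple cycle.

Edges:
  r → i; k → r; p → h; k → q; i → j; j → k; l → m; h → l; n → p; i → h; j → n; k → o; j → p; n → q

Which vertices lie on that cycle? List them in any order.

DFS with gray/black marking from j:
j gray
  p gray
    h gray
      l gray
        m gray
        m black
      l black
    h black
  p black
  k gray
    r gray
      i gray
        i→j: j is gray → back edge
Back edge closes the cycle j → k → r → i → j; its vertices are {i, j, k, r}.

i, j, k, r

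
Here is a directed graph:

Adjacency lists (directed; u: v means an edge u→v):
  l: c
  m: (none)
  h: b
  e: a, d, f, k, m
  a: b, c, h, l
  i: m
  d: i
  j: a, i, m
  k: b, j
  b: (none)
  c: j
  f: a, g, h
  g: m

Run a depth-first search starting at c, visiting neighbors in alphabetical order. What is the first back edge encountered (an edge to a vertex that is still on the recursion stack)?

a→c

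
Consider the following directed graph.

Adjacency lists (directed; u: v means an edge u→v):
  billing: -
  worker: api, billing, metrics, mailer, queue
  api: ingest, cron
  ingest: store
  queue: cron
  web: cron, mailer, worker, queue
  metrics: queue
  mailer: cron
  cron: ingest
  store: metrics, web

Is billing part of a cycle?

billing lies on a cycle iff there is a path from billing back to itself.
Exploring from billing, it never reaches itself; equivalently, its strongly connected component is a singleton.

No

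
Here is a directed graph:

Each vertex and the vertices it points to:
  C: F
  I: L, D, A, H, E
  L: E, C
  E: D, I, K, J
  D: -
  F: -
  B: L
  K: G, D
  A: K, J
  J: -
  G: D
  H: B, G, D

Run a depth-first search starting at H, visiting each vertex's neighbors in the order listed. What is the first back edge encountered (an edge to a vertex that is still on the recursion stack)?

DFS from H (visiting each vertex's neighbors in the order listed); mark gray on enter, black on exit:
H gray
  B gray
    L gray
      E gray
        D gray
        D black
        I gray
          I→L: L is gray → back edge
First back edge: I → L.

I→L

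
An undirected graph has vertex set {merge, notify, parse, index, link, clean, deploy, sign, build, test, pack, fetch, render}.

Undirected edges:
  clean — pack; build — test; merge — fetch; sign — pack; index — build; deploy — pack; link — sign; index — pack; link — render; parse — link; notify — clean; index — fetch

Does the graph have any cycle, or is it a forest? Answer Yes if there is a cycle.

DFS, tracking each vertex's parent; an edge to a visited non-parent vertex closes a cycle.
Start from merge:
visit merge (parent –)
  visit fetch (parent merge)
    fetch–merge: parent, skip
    visit index (parent fetch)
      visit pack (parent index)
        pack–index: parent, skip
        visit sign (parent pack)
          visit link (parent sign)
            visit parse (parent link)
              parse–link: parent, skip
            visit render (parent link)
              render–link: parent, skip
            link–sign: parent, skip
          sign–pack: parent, skip
        visit deploy (parent pack)
          deploy–pack: parent, skip
        visit clean (parent pack)
          clean–pack: parent, skip
          visit notify (parent clean)
            notify–clean: parent, skip
      index–fetch: parent, skip
      visit build (parent index)
        build–index: parent, skip
        visit test (parent build)
          test–build: parent, skip
No non-parent visited neighbor found — the graph is a forest.

No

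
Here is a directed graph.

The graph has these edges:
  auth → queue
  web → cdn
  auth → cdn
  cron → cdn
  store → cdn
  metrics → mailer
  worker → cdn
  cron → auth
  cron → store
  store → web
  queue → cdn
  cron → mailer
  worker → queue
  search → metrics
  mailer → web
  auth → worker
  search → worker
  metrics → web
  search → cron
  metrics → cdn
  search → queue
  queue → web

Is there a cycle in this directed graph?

No

DFS with white/gray/black marking, starting from search:
search gray
  metrics gray
    cdn gray
    cdn black
    mailer gray
      web gray
        web→cdn: cdn black — skip
      web black
    mailer black
    metrics→web: web black — skip
  metrics black
  queue gray
    queue→cdn: cdn black — skip
    queue→web: web black — skip
  queue black
  cron gray
    auth gray
      worker gray
        worker→cdn: cdn black — skip
        worker→queue: queue black — skip
      worker black
      auth→queue: queue black — skip
      auth→cdn: cdn black — skip
    auth black
    store gray
      store→cdn: cdn black — skip
      store→web: web black — skip
    store black
    cron→mailer: mailer black — skip
    cron→cdn: cdn black — skip
  cron black
  search→worker: worker black — skip
search black
Every edge goes to a white or black vertex — no back edge, so the graph is acyclic.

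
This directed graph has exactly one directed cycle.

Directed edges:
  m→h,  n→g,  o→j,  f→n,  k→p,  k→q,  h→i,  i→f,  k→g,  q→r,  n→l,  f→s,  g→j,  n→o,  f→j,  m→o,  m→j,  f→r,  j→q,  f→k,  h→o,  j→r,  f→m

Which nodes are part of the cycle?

f, h, i, m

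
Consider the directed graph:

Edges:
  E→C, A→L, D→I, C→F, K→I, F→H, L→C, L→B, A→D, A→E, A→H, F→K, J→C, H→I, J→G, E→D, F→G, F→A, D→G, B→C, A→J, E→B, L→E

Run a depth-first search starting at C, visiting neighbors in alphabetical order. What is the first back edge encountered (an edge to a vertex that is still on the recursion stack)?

B→C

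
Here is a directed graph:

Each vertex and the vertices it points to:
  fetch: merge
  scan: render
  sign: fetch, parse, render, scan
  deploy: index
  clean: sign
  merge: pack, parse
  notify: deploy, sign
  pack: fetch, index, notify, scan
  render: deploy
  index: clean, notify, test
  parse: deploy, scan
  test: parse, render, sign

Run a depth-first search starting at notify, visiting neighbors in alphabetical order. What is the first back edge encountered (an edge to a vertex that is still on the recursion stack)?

DFS from notify (visiting neighbors in alphabetical order); mark gray on enter, black on exit:
notify gray
  deploy gray
    index gray
      clean gray
        sign gray
          fetch gray
            merge gray
              pack gray
                pack→fetch: fetch is gray → back edge
First back edge: pack → fetch.

pack->fetch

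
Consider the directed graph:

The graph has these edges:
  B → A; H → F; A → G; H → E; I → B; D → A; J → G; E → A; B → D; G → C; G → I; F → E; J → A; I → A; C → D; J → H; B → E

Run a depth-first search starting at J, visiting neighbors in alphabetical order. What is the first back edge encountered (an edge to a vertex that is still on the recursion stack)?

D→A

DFS from J (visiting neighbors in alphabetical order); mark gray on enter, black on exit:
J gray
  A gray
    G gray
      C gray
        D gray
          D→A: A is gray → back edge
First back edge: D → A.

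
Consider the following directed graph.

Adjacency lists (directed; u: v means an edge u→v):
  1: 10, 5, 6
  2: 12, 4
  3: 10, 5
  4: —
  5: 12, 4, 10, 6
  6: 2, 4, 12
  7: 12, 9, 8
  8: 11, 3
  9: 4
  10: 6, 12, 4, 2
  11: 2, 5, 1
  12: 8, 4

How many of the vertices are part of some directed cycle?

9

A vertex is on a directed cycle iff it belongs to a strongly connected component of size ≥ 2 (or has a self-loop).
The vertices on cycles are {1, 2, 3, 5, 6, 8, 10, 11, 12} — 9 in total.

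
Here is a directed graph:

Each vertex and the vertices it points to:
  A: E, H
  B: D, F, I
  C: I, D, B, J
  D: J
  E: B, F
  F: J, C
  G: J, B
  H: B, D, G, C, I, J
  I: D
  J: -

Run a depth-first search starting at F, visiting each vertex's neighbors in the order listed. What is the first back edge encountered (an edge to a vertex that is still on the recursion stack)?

B→F

DFS from F (visiting each vertex's neighbors in the order listed); mark gray on enter, black on exit:
F gray
  J gray
  J black
  C gray
    I gray
      D gray
        D→J: J black — skip
      D black
    I black
    C→D: D black — skip
    B gray
      B→D: D black — skip
      B→F: F is gray → back edge
First back edge: B → F.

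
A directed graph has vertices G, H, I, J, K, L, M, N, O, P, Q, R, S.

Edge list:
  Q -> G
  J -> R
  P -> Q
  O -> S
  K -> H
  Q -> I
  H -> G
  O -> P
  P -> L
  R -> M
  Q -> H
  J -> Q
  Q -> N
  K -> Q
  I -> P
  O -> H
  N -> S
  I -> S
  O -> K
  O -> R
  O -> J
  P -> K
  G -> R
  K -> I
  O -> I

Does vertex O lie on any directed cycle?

O lies on a cycle iff there is a path from O back to itself.
Exploring from O, it never reaches itself; equivalently, its strongly connected component is a singleton.

No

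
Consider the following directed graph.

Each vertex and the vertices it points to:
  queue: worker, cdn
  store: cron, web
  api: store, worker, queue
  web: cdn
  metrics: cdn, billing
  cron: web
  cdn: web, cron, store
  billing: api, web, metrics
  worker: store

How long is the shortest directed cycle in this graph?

2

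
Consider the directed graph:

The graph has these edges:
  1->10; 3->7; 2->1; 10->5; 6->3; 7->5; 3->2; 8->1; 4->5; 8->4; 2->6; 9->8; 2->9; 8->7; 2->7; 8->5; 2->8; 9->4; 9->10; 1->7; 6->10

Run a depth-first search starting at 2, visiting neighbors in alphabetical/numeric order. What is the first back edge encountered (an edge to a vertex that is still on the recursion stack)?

3→2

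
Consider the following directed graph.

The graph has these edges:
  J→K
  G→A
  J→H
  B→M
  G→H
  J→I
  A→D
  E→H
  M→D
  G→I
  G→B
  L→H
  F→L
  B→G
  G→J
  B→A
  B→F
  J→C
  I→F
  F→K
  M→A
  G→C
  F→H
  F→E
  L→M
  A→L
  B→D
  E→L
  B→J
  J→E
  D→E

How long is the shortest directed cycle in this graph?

For each vertex v, BFS finds the shortest path from v back to v.
The shortest such closed walk is G → B → G, length 2.

2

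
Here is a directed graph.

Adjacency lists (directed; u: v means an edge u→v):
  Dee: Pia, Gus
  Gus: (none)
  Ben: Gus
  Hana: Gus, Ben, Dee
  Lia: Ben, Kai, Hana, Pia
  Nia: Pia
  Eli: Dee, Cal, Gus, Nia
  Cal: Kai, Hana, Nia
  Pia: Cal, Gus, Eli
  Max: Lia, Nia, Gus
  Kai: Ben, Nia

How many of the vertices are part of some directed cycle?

A vertex is on a directed cycle iff it belongs to a strongly connected component of size ≥ 2 (or has a self-loop).
The vertices on cycles are {Cal, Dee, Eli, Kai, Nia, Pia, Hana} — 7 in total.

7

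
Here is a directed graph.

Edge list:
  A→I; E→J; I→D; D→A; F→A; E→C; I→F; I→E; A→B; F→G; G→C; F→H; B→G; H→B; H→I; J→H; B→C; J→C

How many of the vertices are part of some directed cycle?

A vertex is on a directed cycle iff it belongs to a strongly connected component of size ≥ 2 (or has a self-loop).
The vertices on cycles are {A, D, E, F, H, I, J} — 7 in total.

7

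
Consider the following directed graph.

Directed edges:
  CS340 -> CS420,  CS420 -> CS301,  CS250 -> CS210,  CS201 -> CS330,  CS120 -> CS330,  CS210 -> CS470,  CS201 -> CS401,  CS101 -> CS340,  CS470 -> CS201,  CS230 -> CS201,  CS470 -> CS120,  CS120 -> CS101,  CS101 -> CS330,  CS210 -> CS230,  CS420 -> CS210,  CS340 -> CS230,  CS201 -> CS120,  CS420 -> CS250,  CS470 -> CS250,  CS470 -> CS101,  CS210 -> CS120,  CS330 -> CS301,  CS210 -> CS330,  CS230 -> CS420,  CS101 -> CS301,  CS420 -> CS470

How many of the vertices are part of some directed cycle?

A vertex is on a directed cycle iff it belongs to a strongly connected component of size ≥ 2 (or has a self-loop).
The vertices on cycles are {CS101, CS120, CS201, CS210, CS230, CS250, CS340, CS420, CS470} — 9 in total.

9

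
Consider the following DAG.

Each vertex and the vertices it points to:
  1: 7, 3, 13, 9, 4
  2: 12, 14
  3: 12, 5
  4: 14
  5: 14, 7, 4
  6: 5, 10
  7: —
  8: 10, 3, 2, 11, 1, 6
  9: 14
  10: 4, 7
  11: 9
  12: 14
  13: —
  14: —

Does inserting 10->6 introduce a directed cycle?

Adding 10→6 creates a cycle iff 6 can already reach 10.
Path from 6: 6 → 10.
So 6 → … → 10 → 6 is a cycle.

Yes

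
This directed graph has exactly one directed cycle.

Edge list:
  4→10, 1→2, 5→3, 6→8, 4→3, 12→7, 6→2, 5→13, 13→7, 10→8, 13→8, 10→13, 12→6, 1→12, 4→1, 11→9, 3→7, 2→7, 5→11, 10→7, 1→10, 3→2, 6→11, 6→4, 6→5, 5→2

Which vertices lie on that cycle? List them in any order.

DFS with gray/black marking from 6:
6 gray
  11 gray
    9 gray
    9 black
  11 black
  8 gray
  8 black
  4 gray
    1 gray
      10 gray
        13 gray
          7 gray
          7 black
          13→8: 8 black — skip
        13 black
        10→7: 7 black — skip
        10→8: 8 black — skip
      10 black
      2 gray
        2→7: 7 black — skip
      2 black
      12 gray
        12→7: 7 black — skip
        12→6: 6 is gray → back edge
Back edge closes the cycle 6 → 4 → 1 → 12 → 6; its vertices are {1, 4, 6, 12}.

1, 4, 6, 12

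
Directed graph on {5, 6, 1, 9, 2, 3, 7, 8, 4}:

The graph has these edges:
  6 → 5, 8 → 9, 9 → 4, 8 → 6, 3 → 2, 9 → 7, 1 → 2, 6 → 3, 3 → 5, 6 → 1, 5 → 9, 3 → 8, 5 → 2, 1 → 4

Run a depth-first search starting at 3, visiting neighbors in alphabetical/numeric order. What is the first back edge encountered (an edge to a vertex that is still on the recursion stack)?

DFS from 3 (visiting neighbors in alphabetical/numeric order); mark gray on enter, black on exit:
3 gray
  2 gray
  2 black
  5 gray
    5→2: 2 black — skip
    9 gray
      4 gray
      4 black
      7 gray
      7 black
    9 black
  5 black
  8 gray
    6 gray
      1 gray
        1→2: 2 black — skip
        1→4: 4 black — skip
      1 black
      6→3: 3 is gray → back edge
First back edge: 6 → 3.

6->3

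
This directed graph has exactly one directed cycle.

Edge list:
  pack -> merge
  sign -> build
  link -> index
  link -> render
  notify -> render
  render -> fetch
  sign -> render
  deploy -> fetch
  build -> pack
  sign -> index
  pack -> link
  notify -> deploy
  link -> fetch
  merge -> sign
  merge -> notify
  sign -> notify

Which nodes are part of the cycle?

DFS with gray/black marking from merge:
merge gray
  sign gray
    index gray
    index black
    render gray
      fetch gray
      fetch black
    render black
    notify gray
      notify→render: render black — skip
      deploy gray
        deploy→fetch: fetch black — skip
      deploy black
    notify black
    build gray
      pack gray
        pack→merge: merge is gray → back edge
Back edge closes the cycle merge → sign → build → pack → merge; its vertices are {pack, sign, build, merge}.

pack, sign, build, merge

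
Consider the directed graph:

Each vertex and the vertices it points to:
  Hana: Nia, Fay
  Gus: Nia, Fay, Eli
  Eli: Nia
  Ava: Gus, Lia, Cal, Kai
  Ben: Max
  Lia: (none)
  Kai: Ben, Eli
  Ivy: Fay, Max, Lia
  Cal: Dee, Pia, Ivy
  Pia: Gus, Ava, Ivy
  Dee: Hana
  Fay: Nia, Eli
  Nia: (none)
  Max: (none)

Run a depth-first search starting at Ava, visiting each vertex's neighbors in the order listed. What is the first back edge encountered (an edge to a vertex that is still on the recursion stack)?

Pia→Ava

DFS from Ava (visiting each vertex's neighbors in the order listed); mark gray on enter, black on exit:
Ava gray
  Gus gray
    Nia gray
    Nia black
    Fay gray
      Fay→Nia: Nia black — skip
      Eli gray
        Eli→Nia: Nia black — skip
      Eli black
    Fay black
    Gus→Eli: Eli black — skip
  Gus black
  Lia gray
  Lia black
  Cal gray
    Dee gray
      Hana gray
        Hana→Nia: Nia black — skip
        Hana→Fay: Fay black — skip
      Hana black
    Dee black
    Pia gray
      Pia→Gus: Gus black — skip
      Pia→Ava: Ava is gray → back edge
First back edge: Pia → Ava.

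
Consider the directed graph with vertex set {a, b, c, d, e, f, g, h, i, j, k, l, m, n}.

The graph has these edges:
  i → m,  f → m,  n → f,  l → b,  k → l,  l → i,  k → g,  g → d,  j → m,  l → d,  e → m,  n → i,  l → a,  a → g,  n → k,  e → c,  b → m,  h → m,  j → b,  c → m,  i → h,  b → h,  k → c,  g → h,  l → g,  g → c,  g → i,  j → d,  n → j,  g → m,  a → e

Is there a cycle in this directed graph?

DFS with white/gray/black marking, starting from a:
a gray
  g gray
    d gray
    d black
    m gray
    m black
    i gray
      i→m: m black — skip
      h gray
        h→m: m black — skip
      h black
    i black
    g→h: h black — skip
    c gray
      c→m: m black — skip
    c black
  g black
  e gray
    e→c: c black — skip
    e→m: m black — skip
  e black
a black
b gray
  b→m: m black — skip
  b→h: h black — skip
b black
f gray
  f→m: m black — skip
f black
j gray
  j→b: b black — skip
  j→d: d black — skip
  j→m: m black — skip
j black
k gray
  k→g: g black — skip
  k→c: c black — skip
  l gray
    l→g: g black — skip
    l→i: i black — skip
    l→d: d black — skip
    l→b: b black — skip
    l→a: a black — skip
  l black
k black
n gray
  n→j: j black — skip
  n→k: k black — skip
  n→f: f black — skip
  n→i: i black — skip
n black
Every edge goes to a white or black vertex — no back edge, so the graph is acyclic.

No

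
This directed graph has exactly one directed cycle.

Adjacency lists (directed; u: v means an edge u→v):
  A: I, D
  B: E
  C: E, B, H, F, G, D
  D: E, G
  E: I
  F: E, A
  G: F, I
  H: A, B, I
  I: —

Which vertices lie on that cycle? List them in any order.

A, D, F, G

DFS with gray/black marking from F:
F gray
  E gray
    I gray
    I black
  E black
  A gray
    A→I: I black — skip
    D gray
      D→E: E black — skip
      G gray
        G→F: F is gray → back edge
Back edge closes the cycle F → A → D → G → F; its vertices are {A, D, F, G}.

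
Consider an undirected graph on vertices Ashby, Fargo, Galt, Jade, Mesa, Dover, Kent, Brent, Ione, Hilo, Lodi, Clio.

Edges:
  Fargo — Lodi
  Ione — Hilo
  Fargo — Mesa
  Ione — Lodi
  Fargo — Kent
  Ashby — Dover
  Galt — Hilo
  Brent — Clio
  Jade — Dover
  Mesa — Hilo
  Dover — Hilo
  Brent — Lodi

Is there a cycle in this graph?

DFS, tracking each vertex's parent; an edge to a visited non-parent vertex closes a cycle.
Start from Hilo:
visit Hilo (parent –)
  visit Mesa (parent Hilo)
    visit Fargo (parent Mesa)
      visit Lodi (parent Fargo)
        visit Brent (parent Lodi)
          Brent–Lodi: parent, skip
          visit Clio (parent Brent)
            Clio–Brent: parent, skip
        Lodi–Fargo: parent, skip
        visit Ione (parent Lodi)
          Ione–Hilo: Hilo visited and ≠ parent → cycle
Cycle: Hilo – Mesa – Fargo – Lodi – Ione – Hilo.

Yes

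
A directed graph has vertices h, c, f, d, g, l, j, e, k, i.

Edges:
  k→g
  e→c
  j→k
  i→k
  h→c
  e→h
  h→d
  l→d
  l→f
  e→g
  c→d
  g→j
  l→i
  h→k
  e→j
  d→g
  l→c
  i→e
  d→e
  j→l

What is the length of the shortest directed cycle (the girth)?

For each vertex v, BFS finds the shortest path from v back to v.
The shortest such closed walk is e → h → d → e, length 3.

3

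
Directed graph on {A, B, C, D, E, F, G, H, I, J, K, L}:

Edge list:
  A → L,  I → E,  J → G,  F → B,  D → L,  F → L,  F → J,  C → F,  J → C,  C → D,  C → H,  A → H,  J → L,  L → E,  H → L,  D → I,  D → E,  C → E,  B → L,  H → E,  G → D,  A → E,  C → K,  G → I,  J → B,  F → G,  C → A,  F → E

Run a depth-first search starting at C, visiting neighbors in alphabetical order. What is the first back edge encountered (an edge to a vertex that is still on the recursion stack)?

J->C

DFS from C (visiting neighbors in alphabetical order); mark gray on enter, black on exit:
C gray
  A gray
    E gray
    E black
    H gray
      H→E: E black — skip
      L gray
        L→E: E black — skip
      L black
    H black
    A→L: L black — skip
  A black
  D gray
    D→E: E black — skip
    I gray
      I→E: E black — skip
    I black
    D→L: L black — skip
  D black
  C→E: E black — skip
  F gray
    B gray
      B→L: L black — skip
    B black
    F→E: E black — skip
    G gray
      G→D: D black — skip
      G→I: I black — skip
    G black
    J gray
      J→B: B black — skip
      J→C: C is gray → back edge
First back edge: J → C.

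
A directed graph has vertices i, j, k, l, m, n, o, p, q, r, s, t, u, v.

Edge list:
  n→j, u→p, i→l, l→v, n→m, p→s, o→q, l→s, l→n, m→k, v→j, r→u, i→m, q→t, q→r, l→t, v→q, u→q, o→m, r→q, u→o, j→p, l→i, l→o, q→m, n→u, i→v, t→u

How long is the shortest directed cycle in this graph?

For each vertex v, BFS finds the shortest path from v back to v.
The shortest such closed walk is l → i → l, length 2.

2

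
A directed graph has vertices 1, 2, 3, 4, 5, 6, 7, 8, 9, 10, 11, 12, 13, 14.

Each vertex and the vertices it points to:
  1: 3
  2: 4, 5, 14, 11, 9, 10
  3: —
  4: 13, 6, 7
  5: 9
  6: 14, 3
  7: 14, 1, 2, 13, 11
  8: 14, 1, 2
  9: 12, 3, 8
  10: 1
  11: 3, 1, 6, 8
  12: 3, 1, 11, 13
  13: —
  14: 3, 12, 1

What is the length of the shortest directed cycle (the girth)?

For each vertex v, BFS finds the shortest path from v back to v.
The shortest such closed walk is 2 → 9 → 8 → 2, length 3.

3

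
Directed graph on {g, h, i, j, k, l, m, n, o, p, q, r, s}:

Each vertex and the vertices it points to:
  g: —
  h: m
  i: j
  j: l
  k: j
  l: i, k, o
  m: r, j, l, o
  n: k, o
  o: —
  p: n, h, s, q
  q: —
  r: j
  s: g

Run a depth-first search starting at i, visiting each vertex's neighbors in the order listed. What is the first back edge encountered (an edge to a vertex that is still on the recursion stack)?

l->i

DFS from i (visiting each vertex's neighbors in the order listed); mark gray on enter, black on exit:
i gray
  j gray
    l gray
      l→i: i is gray → back edge
First back edge: l → i.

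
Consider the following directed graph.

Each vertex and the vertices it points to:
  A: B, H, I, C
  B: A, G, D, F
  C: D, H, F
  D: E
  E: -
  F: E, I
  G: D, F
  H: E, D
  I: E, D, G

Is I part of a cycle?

I is on a cycle iff I can reach itself via ≥1 edge.
I → G → F → I — yes.

Yes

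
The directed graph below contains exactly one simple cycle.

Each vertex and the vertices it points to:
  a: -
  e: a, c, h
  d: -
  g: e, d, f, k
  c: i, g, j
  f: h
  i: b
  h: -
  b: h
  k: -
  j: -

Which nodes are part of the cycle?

c, e, g

DFS with gray/black marking from c:
c gray
  i gray
    b gray
      h gray
      h black
    b black
  i black
  g gray
    e gray
      a gray
      a black
      e→c: c is gray → back edge
Back edge closes the cycle c → g → e → c; its vertices are {c, e, g}.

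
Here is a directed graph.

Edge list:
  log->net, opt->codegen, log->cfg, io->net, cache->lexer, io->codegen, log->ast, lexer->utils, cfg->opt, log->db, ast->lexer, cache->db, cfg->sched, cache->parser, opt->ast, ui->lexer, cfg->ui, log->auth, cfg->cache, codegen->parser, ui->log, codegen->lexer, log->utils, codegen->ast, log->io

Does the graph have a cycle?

DFS with white/gray/black marking, starting from ui:
ui gray
  lexer gray
    utils gray
    utils black
  lexer black
  log gray
    io gray
      codegen gray
        parser gray
        parser black
        codegen→lexer: lexer black — skip
        ast gray
          ast→lexer: lexer black — skip
        ast black
      codegen black
      net gray
      net black
    io black
    log→ast: ast black — skip
    auth gray
    auth black
    cfg gray
      sched gray
      sched black
      cfg→ui: ui is gray → back edge
Back edge found, so a cycle exists: ui → log → cfg → ui.

Yes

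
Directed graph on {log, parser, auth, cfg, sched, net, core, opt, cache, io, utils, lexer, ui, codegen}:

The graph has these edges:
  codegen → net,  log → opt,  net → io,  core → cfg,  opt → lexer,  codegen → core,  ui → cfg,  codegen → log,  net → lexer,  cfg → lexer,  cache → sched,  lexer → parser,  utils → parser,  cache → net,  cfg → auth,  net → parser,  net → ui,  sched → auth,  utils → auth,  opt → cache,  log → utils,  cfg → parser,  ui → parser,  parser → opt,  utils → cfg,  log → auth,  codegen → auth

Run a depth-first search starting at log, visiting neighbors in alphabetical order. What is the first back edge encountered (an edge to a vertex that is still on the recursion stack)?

parser→opt

DFS from log (visiting neighbors in alphabetical order); mark gray on enter, black on exit:
log gray
  auth gray
  auth black
  opt gray
    cache gray
      net gray
        io gray
        io black
        lexer gray
          parser gray
            parser→opt: opt is gray → back edge
First back edge: parser → opt.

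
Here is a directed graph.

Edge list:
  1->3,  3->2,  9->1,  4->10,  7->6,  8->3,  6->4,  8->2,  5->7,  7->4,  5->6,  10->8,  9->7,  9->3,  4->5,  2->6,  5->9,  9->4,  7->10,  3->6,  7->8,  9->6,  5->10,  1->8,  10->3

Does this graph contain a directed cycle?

DFS with white/gray/black marking, starting from 6:
6 gray
  4 gray
    5 gray
      5→6: 6 is gray → back edge
Back edge found, so a cycle exists: 6 → 4 → 5 → 6.

Yes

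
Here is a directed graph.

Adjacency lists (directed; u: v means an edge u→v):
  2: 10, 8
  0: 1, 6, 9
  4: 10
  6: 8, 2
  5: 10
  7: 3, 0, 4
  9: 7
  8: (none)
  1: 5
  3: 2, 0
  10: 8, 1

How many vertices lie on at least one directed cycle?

7

A vertex is on a directed cycle iff it belongs to a strongly connected component of size ≥ 2 (or has a self-loop).
The vertices on cycles are {0, 1, 3, 5, 7, 9, 10} — 7 in total.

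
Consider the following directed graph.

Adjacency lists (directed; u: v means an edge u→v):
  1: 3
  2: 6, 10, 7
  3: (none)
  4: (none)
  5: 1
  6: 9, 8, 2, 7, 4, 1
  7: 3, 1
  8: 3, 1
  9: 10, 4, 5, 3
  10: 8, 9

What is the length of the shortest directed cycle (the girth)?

For each vertex v, BFS finds the shortest path from v back to v.
The shortest such closed walk is 6 → 2 → 6, length 2.

2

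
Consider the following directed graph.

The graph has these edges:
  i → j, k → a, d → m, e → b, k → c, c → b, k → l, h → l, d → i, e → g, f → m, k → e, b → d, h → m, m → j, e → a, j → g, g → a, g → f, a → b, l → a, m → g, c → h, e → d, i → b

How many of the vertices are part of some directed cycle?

A vertex is on a directed cycle iff it belongs to a strongly connected component of size ≥ 2 (or has a self-loop).
The vertices on cycles are {a, b, d, f, g, i, j, m} — 8 in total.

8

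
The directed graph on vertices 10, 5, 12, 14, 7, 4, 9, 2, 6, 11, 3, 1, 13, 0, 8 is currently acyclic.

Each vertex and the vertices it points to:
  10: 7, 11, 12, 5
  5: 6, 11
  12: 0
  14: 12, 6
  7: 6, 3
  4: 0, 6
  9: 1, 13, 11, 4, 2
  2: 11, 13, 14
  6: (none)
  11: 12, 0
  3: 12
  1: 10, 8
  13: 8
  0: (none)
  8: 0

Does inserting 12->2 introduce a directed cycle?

Yes

Adding 12→2 creates a cycle iff 2 can already reach 12.
Path from 2: 2 → 14 → 12.
So 2 → … → 12 → 2 is a cycle.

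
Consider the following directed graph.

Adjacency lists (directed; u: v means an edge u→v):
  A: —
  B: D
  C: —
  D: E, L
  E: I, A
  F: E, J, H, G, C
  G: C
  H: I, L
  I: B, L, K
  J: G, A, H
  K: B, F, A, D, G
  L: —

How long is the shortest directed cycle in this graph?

4

For each vertex v, BFS finds the shortest path from v back to v.
The shortest such closed walk is K → F → E → I → K, length 4.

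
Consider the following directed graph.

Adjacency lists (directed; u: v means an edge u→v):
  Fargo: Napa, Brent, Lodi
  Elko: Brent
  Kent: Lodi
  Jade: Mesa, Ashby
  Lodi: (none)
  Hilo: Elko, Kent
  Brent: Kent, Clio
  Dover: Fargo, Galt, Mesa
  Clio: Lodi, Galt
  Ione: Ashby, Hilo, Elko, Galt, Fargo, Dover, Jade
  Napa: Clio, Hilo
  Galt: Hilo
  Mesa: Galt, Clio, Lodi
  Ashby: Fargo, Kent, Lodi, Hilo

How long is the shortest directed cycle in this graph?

For each vertex v, BFS finds the shortest path from v back to v.
The shortest such closed walk is Hilo → Elko → Brent → Clio → Galt → Hilo, length 5.

5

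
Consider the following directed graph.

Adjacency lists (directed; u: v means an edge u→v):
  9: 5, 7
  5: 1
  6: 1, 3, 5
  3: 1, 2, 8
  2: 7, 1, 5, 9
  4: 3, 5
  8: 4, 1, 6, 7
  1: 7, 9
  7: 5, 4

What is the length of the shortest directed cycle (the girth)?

3

For each vertex v, BFS finds the shortest path from v back to v.
The shortest such closed walk is 3 → 8 → 6 → 3, length 3.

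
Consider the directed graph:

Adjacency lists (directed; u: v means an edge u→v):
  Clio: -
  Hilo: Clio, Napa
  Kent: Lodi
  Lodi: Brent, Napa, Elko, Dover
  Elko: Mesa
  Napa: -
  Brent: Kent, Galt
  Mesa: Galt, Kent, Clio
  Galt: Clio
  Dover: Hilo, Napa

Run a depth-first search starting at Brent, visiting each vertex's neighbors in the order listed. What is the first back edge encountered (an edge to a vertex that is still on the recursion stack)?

DFS from Brent (visiting each vertex's neighbors in the order listed); mark gray on enter, black on exit:
Brent gray
  Kent gray
    Lodi gray
      Lodi→Brent: Brent is gray → back edge
First back edge: Lodi → Brent.

Lodi->Brent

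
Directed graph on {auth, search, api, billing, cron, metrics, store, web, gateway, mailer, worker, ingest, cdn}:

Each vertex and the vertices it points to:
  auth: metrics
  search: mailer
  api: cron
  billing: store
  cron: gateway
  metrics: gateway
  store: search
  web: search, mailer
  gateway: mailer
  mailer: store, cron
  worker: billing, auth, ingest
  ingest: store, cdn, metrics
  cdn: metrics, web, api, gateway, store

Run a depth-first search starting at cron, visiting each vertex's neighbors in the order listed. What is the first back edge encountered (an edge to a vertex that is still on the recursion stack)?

search→mailer

DFS from cron (visiting each vertex's neighbors in the order listed); mark gray on enter, black on exit:
cron gray
  gateway gray
    mailer gray
      store gray
        search gray
          search→mailer: mailer is gray → back edge
First back edge: search → mailer.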